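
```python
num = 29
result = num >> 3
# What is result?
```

Answer: 3

Derivation:
Trace (tracking result):
num = 29  # -> num = 29
result = num >> 3  # -> result = 3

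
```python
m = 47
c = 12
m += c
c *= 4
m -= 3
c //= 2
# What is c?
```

Trace (tracking c):
m = 47  # -> m = 47
c = 12  # -> c = 12
m += c  # -> m = 59
c *= 4  # -> c = 48
m -= 3  # -> m = 56
c //= 2  # -> c = 24

Answer: 24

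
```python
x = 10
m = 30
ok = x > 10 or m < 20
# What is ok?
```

Trace (tracking ok):
x = 10  # -> x = 10
m = 30  # -> m = 30
ok = x > 10 or m < 20  # -> ok = False

Answer: False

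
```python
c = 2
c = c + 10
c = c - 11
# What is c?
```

Answer: 1

Derivation:
Trace (tracking c):
c = 2  # -> c = 2
c = c + 10  # -> c = 12
c = c - 11  # -> c = 1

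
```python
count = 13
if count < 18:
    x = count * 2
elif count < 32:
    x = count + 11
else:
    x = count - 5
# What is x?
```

Answer: 26

Derivation:
Trace (tracking x):
count = 13  # -> count = 13
if count < 18:  # condition is True
    x = count * 2  # -> x = 26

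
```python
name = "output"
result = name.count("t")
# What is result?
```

Answer: 2

Derivation:
Trace (tracking result):
name = 'output'  # -> name = 'output'
result = name.count('t')  # -> result = 2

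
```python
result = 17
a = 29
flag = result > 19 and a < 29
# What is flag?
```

Trace (tracking flag):
result = 17  # -> result = 17
a = 29  # -> a = 29
flag = result > 19 and a < 29  # -> flag = False

Answer: False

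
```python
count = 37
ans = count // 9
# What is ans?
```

Trace (tracking ans):
count = 37  # -> count = 37
ans = count // 9  # -> ans = 4

Answer: 4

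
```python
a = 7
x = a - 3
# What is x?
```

Answer: 4

Derivation:
Trace (tracking x):
a = 7  # -> a = 7
x = a - 3  # -> x = 4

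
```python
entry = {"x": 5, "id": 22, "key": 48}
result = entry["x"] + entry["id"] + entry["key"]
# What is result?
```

Answer: 75

Derivation:
Trace (tracking result):
entry = {'x': 5, 'id': 22, 'key': 48}  # -> entry = {'x': 5, 'id': 22, 'key': 48}
result = entry['x'] + entry['id'] + entry['key']  # -> result = 75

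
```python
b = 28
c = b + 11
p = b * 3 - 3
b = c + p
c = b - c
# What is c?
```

Answer: 81

Derivation:
Trace (tracking c):
b = 28  # -> b = 28
c = b + 11  # -> c = 39
p = b * 3 - 3  # -> p = 81
b = c + p  # -> b = 120
c = b - c  # -> c = 81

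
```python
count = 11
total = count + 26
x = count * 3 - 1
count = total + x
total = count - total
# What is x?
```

Answer: 32

Derivation:
Trace (tracking x):
count = 11  # -> count = 11
total = count + 26  # -> total = 37
x = count * 3 - 1  # -> x = 32
count = total + x  # -> count = 69
total = count - total  # -> total = 32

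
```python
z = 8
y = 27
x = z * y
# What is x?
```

Answer: 216

Derivation:
Trace (tracking x):
z = 8  # -> z = 8
y = 27  # -> y = 27
x = z * y  # -> x = 216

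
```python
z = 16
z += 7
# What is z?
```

Answer: 23

Derivation:
Trace (tracking z):
z = 16  # -> z = 16
z += 7  # -> z = 23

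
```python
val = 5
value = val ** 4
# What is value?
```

Trace (tracking value):
val = 5  # -> val = 5
value = val ** 4  # -> value = 625

Answer: 625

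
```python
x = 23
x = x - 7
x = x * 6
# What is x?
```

Trace (tracking x):
x = 23  # -> x = 23
x = x - 7  # -> x = 16
x = x * 6  # -> x = 96

Answer: 96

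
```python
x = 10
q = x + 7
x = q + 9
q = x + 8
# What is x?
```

Trace (tracking x):
x = 10  # -> x = 10
q = x + 7  # -> q = 17
x = q + 9  # -> x = 26
q = x + 8  # -> q = 34

Answer: 26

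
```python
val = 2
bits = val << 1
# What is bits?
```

Answer: 4

Derivation:
Trace (tracking bits):
val = 2  # -> val = 2
bits = val << 1  # -> bits = 4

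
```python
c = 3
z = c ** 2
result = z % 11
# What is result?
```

Trace (tracking result):
c = 3  # -> c = 3
z = c ** 2  # -> z = 9
result = z % 11  # -> result = 9

Answer: 9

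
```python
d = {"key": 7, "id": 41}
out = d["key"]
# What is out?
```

Answer: 7

Derivation:
Trace (tracking out):
d = {'key': 7, 'id': 41}  # -> d = {'key': 7, 'id': 41}
out = d['key']  # -> out = 7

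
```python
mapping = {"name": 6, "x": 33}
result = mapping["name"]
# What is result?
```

Trace (tracking result):
mapping = {'name': 6, 'x': 33}  # -> mapping = {'name': 6, 'x': 33}
result = mapping['name']  # -> result = 6

Answer: 6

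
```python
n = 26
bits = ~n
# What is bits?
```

Answer: -27

Derivation:
Trace (tracking bits):
n = 26  # -> n = 26
bits = ~n  # -> bits = -27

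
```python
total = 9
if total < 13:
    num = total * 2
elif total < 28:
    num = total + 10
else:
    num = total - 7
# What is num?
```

Trace (tracking num):
total = 9  # -> total = 9
if total < 13:  # condition is True
    num = total * 2  # -> num = 18

Answer: 18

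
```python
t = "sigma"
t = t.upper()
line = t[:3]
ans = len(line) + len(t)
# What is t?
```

Trace (tracking t):
t = 'sigma'  # -> t = 'sigma'
t = t.upper()  # -> t = 'SIGMA'
line = t[:3]  # -> line = 'SIG'
ans = len(line) + len(t)  # -> ans = 8

Answer: 'SIGMA'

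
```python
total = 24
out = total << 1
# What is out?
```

Trace (tracking out):
total = 24  # -> total = 24
out = total << 1  # -> out = 48

Answer: 48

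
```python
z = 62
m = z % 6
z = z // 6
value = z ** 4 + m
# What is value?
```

Answer: 10002

Derivation:
Trace (tracking value):
z = 62  # -> z = 62
m = z % 6  # -> m = 2
z = z // 6  # -> z = 10
value = z ** 4 + m  # -> value = 10002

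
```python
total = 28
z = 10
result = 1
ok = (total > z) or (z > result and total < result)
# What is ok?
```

Answer: True

Derivation:
Trace (tracking ok):
total = 28  # -> total = 28
z = 10  # -> z = 10
result = 1  # -> result = 1
ok = total > z or (z > result and total < result)  # -> ok = True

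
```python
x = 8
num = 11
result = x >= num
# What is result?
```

Trace (tracking result):
x = 8  # -> x = 8
num = 11  # -> num = 11
result = x >= num  # -> result = False

Answer: False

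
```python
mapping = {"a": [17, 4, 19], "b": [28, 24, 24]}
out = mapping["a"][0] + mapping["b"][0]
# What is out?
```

Answer: 45

Derivation:
Trace (tracking out):
mapping = {'a': [17, 4, 19], 'b': [28, 24, 24]}  # -> mapping = {'a': [17, 4, 19], 'b': [28, 24, 24]}
out = mapping['a'][0] + mapping['b'][0]  # -> out = 45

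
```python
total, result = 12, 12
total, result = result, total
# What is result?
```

Trace (tracking result):
total, result = (12, 12)  # -> total = 12, result = 12
total, result = (result, total)  # -> total = 12, result = 12

Answer: 12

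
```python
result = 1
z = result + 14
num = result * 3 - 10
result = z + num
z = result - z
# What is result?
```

Answer: 8

Derivation:
Trace (tracking result):
result = 1  # -> result = 1
z = result + 14  # -> z = 15
num = result * 3 - 10  # -> num = -7
result = z + num  # -> result = 8
z = result - z  # -> z = -7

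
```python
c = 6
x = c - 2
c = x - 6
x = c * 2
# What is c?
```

Answer: -2

Derivation:
Trace (tracking c):
c = 6  # -> c = 6
x = c - 2  # -> x = 4
c = x - 6  # -> c = -2
x = c * 2  # -> x = -4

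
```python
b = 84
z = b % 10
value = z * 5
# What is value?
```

Trace (tracking value):
b = 84  # -> b = 84
z = b % 10  # -> z = 4
value = z * 5  # -> value = 20

Answer: 20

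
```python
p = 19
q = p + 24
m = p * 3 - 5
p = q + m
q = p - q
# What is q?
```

Answer: 52

Derivation:
Trace (tracking q):
p = 19  # -> p = 19
q = p + 24  # -> q = 43
m = p * 3 - 5  # -> m = 52
p = q + m  # -> p = 95
q = p - q  # -> q = 52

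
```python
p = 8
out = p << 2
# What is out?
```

Answer: 32

Derivation:
Trace (tracking out):
p = 8  # -> p = 8
out = p << 2  # -> out = 32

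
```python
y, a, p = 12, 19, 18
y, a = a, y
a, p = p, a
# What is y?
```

Answer: 19

Derivation:
Trace (tracking y):
y, a, p = (12, 19, 18)  # -> y = 12, a = 19, p = 18
y, a = (a, y)  # -> y = 19, a = 12
a, p = (p, a)  # -> a = 18, p = 12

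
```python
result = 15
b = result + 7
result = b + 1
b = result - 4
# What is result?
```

Trace (tracking result):
result = 15  # -> result = 15
b = result + 7  # -> b = 22
result = b + 1  # -> result = 23
b = result - 4  # -> b = 19

Answer: 23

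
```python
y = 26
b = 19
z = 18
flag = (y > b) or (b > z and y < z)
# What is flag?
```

Answer: True

Derivation:
Trace (tracking flag):
y = 26  # -> y = 26
b = 19  # -> b = 19
z = 18  # -> z = 18
flag = y > b or (b > z and y < z)  # -> flag = True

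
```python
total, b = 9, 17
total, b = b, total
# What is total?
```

Answer: 17

Derivation:
Trace (tracking total):
total, b = (9, 17)  # -> total = 9, b = 17
total, b = (b, total)  # -> total = 17, b = 9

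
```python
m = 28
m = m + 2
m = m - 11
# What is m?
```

Answer: 19

Derivation:
Trace (tracking m):
m = 28  # -> m = 28
m = m + 2  # -> m = 30
m = m - 11  # -> m = 19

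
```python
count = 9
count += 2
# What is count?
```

Trace (tracking count):
count = 9  # -> count = 9
count += 2  # -> count = 11

Answer: 11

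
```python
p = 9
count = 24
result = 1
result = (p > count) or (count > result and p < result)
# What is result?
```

Answer: False

Derivation:
Trace (tracking result):
p = 9  # -> p = 9
count = 24  # -> count = 24
result = 1  # -> result = 1
result = p > count or (count > result and p < result)  # -> result = False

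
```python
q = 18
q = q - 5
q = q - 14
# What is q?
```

Answer: -1

Derivation:
Trace (tracking q):
q = 18  # -> q = 18
q = q - 5  # -> q = 13
q = q - 14  # -> q = -1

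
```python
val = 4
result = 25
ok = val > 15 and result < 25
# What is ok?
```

Trace (tracking ok):
val = 4  # -> val = 4
result = 25  # -> result = 25
ok = val > 15 and result < 25  # -> ok = False

Answer: False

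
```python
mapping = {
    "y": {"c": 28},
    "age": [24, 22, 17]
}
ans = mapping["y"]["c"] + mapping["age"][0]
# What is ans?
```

Answer: 52

Derivation:
Trace (tracking ans):
mapping = {'y': {'c': 28}, 'age': [24, 22, 17]}  # -> mapping = {'y': {'c': 28}, 'age': [24, 22, 17]}
ans = mapping['y']['c'] + mapping['age'][0]  # -> ans = 52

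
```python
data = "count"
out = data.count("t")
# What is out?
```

Answer: 1

Derivation:
Trace (tracking out):
data = 'count'  # -> data = 'count'
out = data.count('t')  # -> out = 1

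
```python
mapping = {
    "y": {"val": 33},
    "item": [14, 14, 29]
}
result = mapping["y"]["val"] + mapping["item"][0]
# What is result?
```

Trace (tracking result):
mapping = {'y': {'val': 33}, 'item': [14, 14, 29]}  # -> mapping = {'y': {'val': 33}, 'item': [14, 14, 29]}
result = mapping['y']['val'] + mapping['item'][0]  # -> result = 47

Answer: 47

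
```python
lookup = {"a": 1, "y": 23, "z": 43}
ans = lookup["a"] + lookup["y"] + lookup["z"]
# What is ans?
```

Trace (tracking ans):
lookup = {'a': 1, 'y': 23, 'z': 43}  # -> lookup = {'a': 1, 'y': 23, 'z': 43}
ans = lookup['a'] + lookup['y'] + lookup['z']  # -> ans = 67

Answer: 67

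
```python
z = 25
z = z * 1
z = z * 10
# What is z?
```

Trace (tracking z):
z = 25  # -> z = 25
z = z * 1  # -> z = 25
z = z * 10  # -> z = 250

Answer: 250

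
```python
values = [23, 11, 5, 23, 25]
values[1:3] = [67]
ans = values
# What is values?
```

Trace (tracking values):
values = [23, 11, 5, 23, 25]  # -> values = [23, 11, 5, 23, 25]
values[1:3] = [67]  # -> values = [23, 67, 23, 25]
ans = values  # -> ans = [23, 67, 23, 25]

Answer: [23, 67, 23, 25]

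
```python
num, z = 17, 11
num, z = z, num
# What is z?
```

Trace (tracking z):
num, z = (17, 11)  # -> num = 17, z = 11
num, z = (z, num)  # -> num = 11, z = 17

Answer: 17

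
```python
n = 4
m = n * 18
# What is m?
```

Trace (tracking m):
n = 4  # -> n = 4
m = n * 18  # -> m = 72

Answer: 72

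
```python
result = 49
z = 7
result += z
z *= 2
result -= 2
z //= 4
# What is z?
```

Trace (tracking z):
result = 49  # -> result = 49
z = 7  # -> z = 7
result += z  # -> result = 56
z *= 2  # -> z = 14
result -= 2  # -> result = 54
z //= 4  # -> z = 3

Answer: 3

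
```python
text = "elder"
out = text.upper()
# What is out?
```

Answer: 'ELDER'

Derivation:
Trace (tracking out):
text = 'elder'  # -> text = 'elder'
out = text.upper()  # -> out = 'ELDER'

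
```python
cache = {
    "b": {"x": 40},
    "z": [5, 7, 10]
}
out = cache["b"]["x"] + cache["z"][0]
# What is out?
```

Answer: 45

Derivation:
Trace (tracking out):
cache = {'b': {'x': 40}, 'z': [5, 7, 10]}  # -> cache = {'b': {'x': 40}, 'z': [5, 7, 10]}
out = cache['b']['x'] + cache['z'][0]  # -> out = 45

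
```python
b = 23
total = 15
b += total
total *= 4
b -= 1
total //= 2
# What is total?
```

Answer: 30

Derivation:
Trace (tracking total):
b = 23  # -> b = 23
total = 15  # -> total = 15
b += total  # -> b = 38
total *= 4  # -> total = 60
b -= 1  # -> b = 37
total //= 2  # -> total = 30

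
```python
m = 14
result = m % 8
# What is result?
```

Answer: 6

Derivation:
Trace (tracking result):
m = 14  # -> m = 14
result = m % 8  # -> result = 6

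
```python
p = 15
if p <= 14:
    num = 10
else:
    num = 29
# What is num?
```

Trace (tracking num):
p = 15  # -> p = 15
if p <= 14:  # condition is False
else:
    num = 29  # -> num = 29

Answer: 29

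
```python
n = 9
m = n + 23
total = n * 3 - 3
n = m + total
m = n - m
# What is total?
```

Trace (tracking total):
n = 9  # -> n = 9
m = n + 23  # -> m = 32
total = n * 3 - 3  # -> total = 24
n = m + total  # -> n = 56
m = n - m  # -> m = 24

Answer: 24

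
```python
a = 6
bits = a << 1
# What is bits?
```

Trace (tracking bits):
a = 6  # -> a = 6
bits = a << 1  # -> bits = 12

Answer: 12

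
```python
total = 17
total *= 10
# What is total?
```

Trace (tracking total):
total = 17  # -> total = 17
total *= 10  # -> total = 170

Answer: 170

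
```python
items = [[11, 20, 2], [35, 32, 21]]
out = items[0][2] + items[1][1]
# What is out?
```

Trace (tracking out):
items = [[11, 20, 2], [35, 32, 21]]  # -> items = [[11, 20, 2], [35, 32, 21]]
out = items[0][2] + items[1][1]  # -> out = 34

Answer: 34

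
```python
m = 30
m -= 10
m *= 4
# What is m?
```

Answer: 80

Derivation:
Trace (tracking m):
m = 30  # -> m = 30
m -= 10  # -> m = 20
m *= 4  # -> m = 80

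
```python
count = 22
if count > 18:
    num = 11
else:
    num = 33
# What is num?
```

Trace (tracking num):
count = 22  # -> count = 22
if count > 18:  # condition is True
    num = 11  # -> num = 11

Answer: 11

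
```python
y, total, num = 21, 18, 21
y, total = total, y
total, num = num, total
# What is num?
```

Trace (tracking num):
y, total, num = (21, 18, 21)  # -> y = 21, total = 18, num = 21
y, total = (total, y)  # -> y = 18, total = 21
total, num = (num, total)  # -> total = 21, num = 21

Answer: 21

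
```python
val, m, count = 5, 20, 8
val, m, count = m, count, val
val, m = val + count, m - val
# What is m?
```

Answer: -12

Derivation:
Trace (tracking m):
val, m, count = (5, 20, 8)  # -> val = 5, m = 20, count = 8
val, m, count = (m, count, val)  # -> val = 20, m = 8, count = 5
val, m = (val + count, m - val)  # -> val = 25, m = -12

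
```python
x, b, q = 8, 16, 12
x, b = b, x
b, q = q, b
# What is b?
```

Answer: 12

Derivation:
Trace (tracking b):
x, b, q = (8, 16, 12)  # -> x = 8, b = 16, q = 12
x, b = (b, x)  # -> x = 16, b = 8
b, q = (q, b)  # -> b = 12, q = 8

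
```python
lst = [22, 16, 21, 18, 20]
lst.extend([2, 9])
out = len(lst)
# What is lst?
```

Answer: [22, 16, 21, 18, 20, 2, 9]

Derivation:
Trace (tracking lst):
lst = [22, 16, 21, 18, 20]  # -> lst = [22, 16, 21, 18, 20]
lst.extend([2, 9])  # -> lst = [22, 16, 21, 18, 20, 2, 9]
out = len(lst)  # -> out = 7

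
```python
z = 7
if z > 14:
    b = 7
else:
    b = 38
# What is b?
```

Trace (tracking b):
z = 7  # -> z = 7
if z > 14:  # condition is False
else:
    b = 38  # -> b = 38

Answer: 38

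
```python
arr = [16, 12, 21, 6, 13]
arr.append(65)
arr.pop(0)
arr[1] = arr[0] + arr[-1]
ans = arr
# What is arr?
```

Trace (tracking arr):
arr = [16, 12, 21, 6, 13]  # -> arr = [16, 12, 21, 6, 13]
arr.append(65)  # -> arr = [16, 12, 21, 6, 13, 65]
arr.pop(0)  # -> arr = [12, 21, 6, 13, 65]
arr[1] = arr[0] + arr[-1]  # -> arr = [12, 77, 6, 13, 65]
ans = arr  # -> ans = [12, 77, 6, 13, 65]

Answer: [12, 77, 6, 13, 65]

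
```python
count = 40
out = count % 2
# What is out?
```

Trace (tracking out):
count = 40  # -> count = 40
out = count % 2  # -> out = 0

Answer: 0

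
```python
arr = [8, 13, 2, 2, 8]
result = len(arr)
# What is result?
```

Answer: 5

Derivation:
Trace (tracking result):
arr = [8, 13, 2, 2, 8]  # -> arr = [8, 13, 2, 2, 8]
result = len(arr)  # -> result = 5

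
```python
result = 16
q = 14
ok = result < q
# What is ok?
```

Trace (tracking ok):
result = 16  # -> result = 16
q = 14  # -> q = 14
ok = result < q  # -> ok = False

Answer: False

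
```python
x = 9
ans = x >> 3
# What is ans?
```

Trace (tracking ans):
x = 9  # -> x = 9
ans = x >> 3  # -> ans = 1

Answer: 1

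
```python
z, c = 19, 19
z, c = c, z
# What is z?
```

Trace (tracking z):
z, c = (19, 19)  # -> z = 19, c = 19
z, c = (c, z)  # -> z = 19, c = 19

Answer: 19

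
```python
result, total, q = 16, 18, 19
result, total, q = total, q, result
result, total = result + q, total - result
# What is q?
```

Trace (tracking q):
result, total, q = (16, 18, 19)  # -> result = 16, total = 18, q = 19
result, total, q = (total, q, result)  # -> result = 18, total = 19, q = 16
result, total = (result + q, total - result)  # -> result = 34, total = 1

Answer: 16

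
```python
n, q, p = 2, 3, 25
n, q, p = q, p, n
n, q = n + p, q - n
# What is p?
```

Trace (tracking p):
n, q, p = (2, 3, 25)  # -> n = 2, q = 3, p = 25
n, q, p = (q, p, n)  # -> n = 3, q = 25, p = 2
n, q = (n + p, q - n)  # -> n = 5, q = 22

Answer: 2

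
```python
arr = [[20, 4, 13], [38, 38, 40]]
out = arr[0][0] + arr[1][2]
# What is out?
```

Trace (tracking out):
arr = [[20, 4, 13], [38, 38, 40]]  # -> arr = [[20, 4, 13], [38, 38, 40]]
out = arr[0][0] + arr[1][2]  # -> out = 60

Answer: 60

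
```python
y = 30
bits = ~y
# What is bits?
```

Answer: -31

Derivation:
Trace (tracking bits):
y = 30  # -> y = 30
bits = ~y  # -> bits = -31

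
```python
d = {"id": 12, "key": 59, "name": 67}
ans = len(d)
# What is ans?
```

Answer: 3

Derivation:
Trace (tracking ans):
d = {'id': 12, 'key': 59, 'name': 67}  # -> d = {'id': 12, 'key': 59, 'name': 67}
ans = len(d)  # -> ans = 3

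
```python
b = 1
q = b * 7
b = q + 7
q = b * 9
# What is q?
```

Answer: 126

Derivation:
Trace (tracking q):
b = 1  # -> b = 1
q = b * 7  # -> q = 7
b = q + 7  # -> b = 14
q = b * 9  # -> q = 126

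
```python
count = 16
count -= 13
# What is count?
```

Answer: 3

Derivation:
Trace (tracking count):
count = 16  # -> count = 16
count -= 13  # -> count = 3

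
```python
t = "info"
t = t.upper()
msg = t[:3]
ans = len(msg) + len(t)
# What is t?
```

Trace (tracking t):
t = 'info'  # -> t = 'info'
t = t.upper()  # -> t = 'INFO'
msg = t[:3]  # -> msg = 'INF'
ans = len(msg) + len(t)  # -> ans = 7

Answer: 'INFO'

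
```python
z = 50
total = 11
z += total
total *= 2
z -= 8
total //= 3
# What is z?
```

Answer: 53

Derivation:
Trace (tracking z):
z = 50  # -> z = 50
total = 11  # -> total = 11
z += total  # -> z = 61
total *= 2  # -> total = 22
z -= 8  # -> z = 53
total //= 3  # -> total = 7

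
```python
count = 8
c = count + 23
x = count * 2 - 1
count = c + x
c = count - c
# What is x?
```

Answer: 15

Derivation:
Trace (tracking x):
count = 8  # -> count = 8
c = count + 23  # -> c = 31
x = count * 2 - 1  # -> x = 15
count = c + x  # -> count = 46
c = count - c  # -> c = 15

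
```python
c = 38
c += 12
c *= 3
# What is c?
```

Trace (tracking c):
c = 38  # -> c = 38
c += 12  # -> c = 50
c *= 3  # -> c = 150

Answer: 150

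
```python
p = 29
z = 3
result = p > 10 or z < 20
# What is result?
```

Trace (tracking result):
p = 29  # -> p = 29
z = 3  # -> z = 3
result = p > 10 or z < 20  # -> result = True

Answer: True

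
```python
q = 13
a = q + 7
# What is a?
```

Answer: 20

Derivation:
Trace (tracking a):
q = 13  # -> q = 13
a = q + 7  # -> a = 20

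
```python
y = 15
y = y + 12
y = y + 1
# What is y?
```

Trace (tracking y):
y = 15  # -> y = 15
y = y + 12  # -> y = 27
y = y + 1  # -> y = 28

Answer: 28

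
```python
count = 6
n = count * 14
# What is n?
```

Answer: 84

Derivation:
Trace (tracking n):
count = 6  # -> count = 6
n = count * 14  # -> n = 84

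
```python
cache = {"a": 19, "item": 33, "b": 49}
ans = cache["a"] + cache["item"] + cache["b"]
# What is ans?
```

Trace (tracking ans):
cache = {'a': 19, 'item': 33, 'b': 49}  # -> cache = {'a': 19, 'item': 33, 'b': 49}
ans = cache['a'] + cache['item'] + cache['b']  # -> ans = 101

Answer: 101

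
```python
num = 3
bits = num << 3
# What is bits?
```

Trace (tracking bits):
num = 3  # -> num = 3
bits = num << 3  # -> bits = 24

Answer: 24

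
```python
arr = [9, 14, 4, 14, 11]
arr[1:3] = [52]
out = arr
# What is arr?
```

Answer: [9, 52, 14, 11]

Derivation:
Trace (tracking arr):
arr = [9, 14, 4, 14, 11]  # -> arr = [9, 14, 4, 14, 11]
arr[1:3] = [52]  # -> arr = [9, 52, 14, 11]
out = arr  # -> out = [9, 52, 14, 11]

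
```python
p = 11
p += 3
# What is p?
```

Answer: 14

Derivation:
Trace (tracking p):
p = 11  # -> p = 11
p += 3  # -> p = 14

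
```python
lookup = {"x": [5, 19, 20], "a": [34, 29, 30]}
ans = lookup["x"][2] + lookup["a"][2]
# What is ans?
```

Trace (tracking ans):
lookup = {'x': [5, 19, 20], 'a': [34, 29, 30]}  # -> lookup = {'x': [5, 19, 20], 'a': [34, 29, 30]}
ans = lookup['x'][2] + lookup['a'][2]  # -> ans = 50

Answer: 50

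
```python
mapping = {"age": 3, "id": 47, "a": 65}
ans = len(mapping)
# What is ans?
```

Answer: 3

Derivation:
Trace (tracking ans):
mapping = {'age': 3, 'id': 47, 'a': 65}  # -> mapping = {'age': 3, 'id': 47, 'a': 65}
ans = len(mapping)  # -> ans = 3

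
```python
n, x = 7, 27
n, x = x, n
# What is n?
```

Answer: 27

Derivation:
Trace (tracking n):
n, x = (7, 27)  # -> n = 7, x = 27
n, x = (x, n)  # -> n = 27, x = 7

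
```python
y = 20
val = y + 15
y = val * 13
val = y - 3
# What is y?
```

Trace (tracking y):
y = 20  # -> y = 20
val = y + 15  # -> val = 35
y = val * 13  # -> y = 455
val = y - 3  # -> val = 452

Answer: 455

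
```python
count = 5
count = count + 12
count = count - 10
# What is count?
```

Answer: 7

Derivation:
Trace (tracking count):
count = 5  # -> count = 5
count = count + 12  # -> count = 17
count = count - 10  # -> count = 7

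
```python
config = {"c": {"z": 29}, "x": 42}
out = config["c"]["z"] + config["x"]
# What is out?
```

Trace (tracking out):
config = {'c': {'z': 29}, 'x': 42}  # -> config = {'c': {'z': 29}, 'x': 42}
out = config['c']['z'] + config['x']  # -> out = 71

Answer: 71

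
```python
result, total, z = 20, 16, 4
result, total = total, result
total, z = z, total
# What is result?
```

Answer: 16

Derivation:
Trace (tracking result):
result, total, z = (20, 16, 4)  # -> result = 20, total = 16, z = 4
result, total = (total, result)  # -> result = 16, total = 20
total, z = (z, total)  # -> total = 4, z = 20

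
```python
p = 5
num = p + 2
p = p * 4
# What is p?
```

Trace (tracking p):
p = 5  # -> p = 5
num = p + 2  # -> num = 7
p = p * 4  # -> p = 20

Answer: 20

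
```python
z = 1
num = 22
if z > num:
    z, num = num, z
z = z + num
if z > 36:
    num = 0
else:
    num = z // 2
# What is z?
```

Answer: 23

Derivation:
Trace (tracking z):
z = 1  # -> z = 1
num = 22  # -> num = 22
if z > num:  # condition is False
z = z + num  # -> z = 23
if z > 36:  # condition is False
else:
    num = z // 2  # -> num = 11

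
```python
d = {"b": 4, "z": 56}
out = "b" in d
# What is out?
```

Trace (tracking out):
d = {'b': 4, 'z': 56}  # -> d = {'b': 4, 'z': 56}
out = 'b' in d  # -> out = True

Answer: True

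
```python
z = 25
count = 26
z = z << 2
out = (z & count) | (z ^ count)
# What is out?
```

Trace (tracking out):
z = 25  # -> z = 25
count = 26  # -> count = 26
z = z << 2  # -> z = 100
out = z & count | z ^ count  # -> out = 126

Answer: 126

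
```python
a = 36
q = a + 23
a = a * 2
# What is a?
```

Answer: 72

Derivation:
Trace (tracking a):
a = 36  # -> a = 36
q = a + 23  # -> q = 59
a = a * 2  # -> a = 72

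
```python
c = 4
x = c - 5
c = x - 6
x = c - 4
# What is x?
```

Answer: -11

Derivation:
Trace (tracking x):
c = 4  # -> c = 4
x = c - 5  # -> x = -1
c = x - 6  # -> c = -7
x = c - 4  # -> x = -11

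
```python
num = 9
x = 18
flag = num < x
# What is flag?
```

Trace (tracking flag):
num = 9  # -> num = 9
x = 18  # -> x = 18
flag = num < x  # -> flag = True

Answer: True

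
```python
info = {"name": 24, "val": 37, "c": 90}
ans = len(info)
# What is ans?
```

Answer: 3

Derivation:
Trace (tracking ans):
info = {'name': 24, 'val': 37, 'c': 90}  # -> info = {'name': 24, 'val': 37, 'c': 90}
ans = len(info)  # -> ans = 3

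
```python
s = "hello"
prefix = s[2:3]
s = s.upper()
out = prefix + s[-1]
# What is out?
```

Trace (tracking out):
s = 'hello'  # -> s = 'hello'
prefix = s[2:3]  # -> prefix = 'l'
s = s.upper()  # -> s = 'HELLO'
out = prefix + s[-1]  # -> out = 'lO'

Answer: 'lO'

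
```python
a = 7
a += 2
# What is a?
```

Trace (tracking a):
a = 7  # -> a = 7
a += 2  # -> a = 9

Answer: 9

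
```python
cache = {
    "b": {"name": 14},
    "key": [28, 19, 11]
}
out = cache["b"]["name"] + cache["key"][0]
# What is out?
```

Answer: 42

Derivation:
Trace (tracking out):
cache = {'b': {'name': 14}, 'key': [28, 19, 11]}  # -> cache = {'b': {'name': 14}, 'key': [28, 19, 11]}
out = cache['b']['name'] + cache['key'][0]  # -> out = 42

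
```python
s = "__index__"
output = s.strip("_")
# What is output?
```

Answer: 'index'

Derivation:
Trace (tracking output):
s = '__index__'  # -> s = '__index__'
output = s.strip('_')  # -> output = 'index'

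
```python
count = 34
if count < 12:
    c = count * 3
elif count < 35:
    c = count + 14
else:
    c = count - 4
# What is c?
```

Answer: 48

Derivation:
Trace (tracking c):
count = 34  # -> count = 34
if count < 12:  # condition is False
elif count < 35:  # condition is True
    c = count + 14  # -> c = 48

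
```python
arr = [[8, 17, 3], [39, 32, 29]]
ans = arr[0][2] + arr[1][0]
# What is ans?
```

Answer: 42

Derivation:
Trace (tracking ans):
arr = [[8, 17, 3], [39, 32, 29]]  # -> arr = [[8, 17, 3], [39, 32, 29]]
ans = arr[0][2] + arr[1][0]  # -> ans = 42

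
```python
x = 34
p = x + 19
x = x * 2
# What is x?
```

Answer: 68

Derivation:
Trace (tracking x):
x = 34  # -> x = 34
p = x + 19  # -> p = 53
x = x * 2  # -> x = 68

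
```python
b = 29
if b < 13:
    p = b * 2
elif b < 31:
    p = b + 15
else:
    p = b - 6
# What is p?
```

Trace (tracking p):
b = 29  # -> b = 29
if b < 13:  # condition is False
elif b < 31:  # condition is True
    p = b + 15  # -> p = 44

Answer: 44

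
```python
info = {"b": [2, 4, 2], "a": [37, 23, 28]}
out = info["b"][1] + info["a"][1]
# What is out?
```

Trace (tracking out):
info = {'b': [2, 4, 2], 'a': [37, 23, 28]}  # -> info = {'b': [2, 4, 2], 'a': [37, 23, 28]}
out = info['b'][1] + info['a'][1]  # -> out = 27

Answer: 27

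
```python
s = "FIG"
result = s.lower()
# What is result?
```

Answer: 'fig'

Derivation:
Trace (tracking result):
s = 'FIG'  # -> s = 'FIG'
result = s.lower()  # -> result = 'fig'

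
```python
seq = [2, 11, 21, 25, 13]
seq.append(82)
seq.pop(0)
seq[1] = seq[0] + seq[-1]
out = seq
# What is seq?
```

Trace (tracking seq):
seq = [2, 11, 21, 25, 13]  # -> seq = [2, 11, 21, 25, 13]
seq.append(82)  # -> seq = [2, 11, 21, 25, 13, 82]
seq.pop(0)  # -> seq = [11, 21, 25, 13, 82]
seq[1] = seq[0] + seq[-1]  # -> seq = [11, 93, 25, 13, 82]
out = seq  # -> out = [11, 93, 25, 13, 82]

Answer: [11, 93, 25, 13, 82]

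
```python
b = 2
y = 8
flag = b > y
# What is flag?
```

Answer: False

Derivation:
Trace (tracking flag):
b = 2  # -> b = 2
y = 8  # -> y = 8
flag = b > y  # -> flag = False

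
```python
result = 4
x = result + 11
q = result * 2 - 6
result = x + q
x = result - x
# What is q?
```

Trace (tracking q):
result = 4  # -> result = 4
x = result + 11  # -> x = 15
q = result * 2 - 6  # -> q = 2
result = x + q  # -> result = 17
x = result - x  # -> x = 2

Answer: 2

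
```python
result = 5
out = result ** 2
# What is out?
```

Trace (tracking out):
result = 5  # -> result = 5
out = result ** 2  # -> out = 25

Answer: 25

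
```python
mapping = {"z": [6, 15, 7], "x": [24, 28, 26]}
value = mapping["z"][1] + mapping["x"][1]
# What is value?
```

Answer: 43

Derivation:
Trace (tracking value):
mapping = {'z': [6, 15, 7], 'x': [24, 28, 26]}  # -> mapping = {'z': [6, 15, 7], 'x': [24, 28, 26]}
value = mapping['z'][1] + mapping['x'][1]  # -> value = 43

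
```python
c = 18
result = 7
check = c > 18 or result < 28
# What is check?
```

Trace (tracking check):
c = 18  # -> c = 18
result = 7  # -> result = 7
check = c > 18 or result < 28  # -> check = True

Answer: True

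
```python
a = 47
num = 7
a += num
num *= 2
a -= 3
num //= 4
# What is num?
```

Answer: 3

Derivation:
Trace (tracking num):
a = 47  # -> a = 47
num = 7  # -> num = 7
a += num  # -> a = 54
num *= 2  # -> num = 14
a -= 3  # -> a = 51
num //= 4  # -> num = 3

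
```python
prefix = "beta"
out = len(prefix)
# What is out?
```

Trace (tracking out):
prefix = 'beta'  # -> prefix = 'beta'
out = len(prefix)  # -> out = 4

Answer: 4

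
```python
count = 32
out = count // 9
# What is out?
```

Trace (tracking out):
count = 32  # -> count = 32
out = count // 9  # -> out = 3

Answer: 3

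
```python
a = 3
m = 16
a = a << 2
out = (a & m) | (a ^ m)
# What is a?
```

Answer: 12

Derivation:
Trace (tracking a):
a = 3  # -> a = 3
m = 16  # -> m = 16
a = a << 2  # -> a = 12
out = a & m | a ^ m  # -> out = 28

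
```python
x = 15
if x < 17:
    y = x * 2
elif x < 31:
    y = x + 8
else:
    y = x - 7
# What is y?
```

Answer: 30

Derivation:
Trace (tracking y):
x = 15  # -> x = 15
if x < 17:  # condition is True
    y = x * 2  # -> y = 30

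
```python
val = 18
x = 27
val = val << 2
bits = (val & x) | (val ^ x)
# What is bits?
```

Trace (tracking bits):
val = 18  # -> val = 18
x = 27  # -> x = 27
val = val << 2  # -> val = 72
bits = val & x | val ^ x  # -> bits = 91

Answer: 91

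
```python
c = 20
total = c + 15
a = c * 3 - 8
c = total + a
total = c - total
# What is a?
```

Trace (tracking a):
c = 20  # -> c = 20
total = c + 15  # -> total = 35
a = c * 3 - 8  # -> a = 52
c = total + a  # -> c = 87
total = c - total  # -> total = 52

Answer: 52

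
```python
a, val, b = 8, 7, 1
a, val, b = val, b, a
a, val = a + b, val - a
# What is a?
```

Trace (tracking a):
a, val, b = (8, 7, 1)  # -> a = 8, val = 7, b = 1
a, val, b = (val, b, a)  # -> a = 7, val = 1, b = 8
a, val = (a + b, val - a)  # -> a = 15, val = -6

Answer: 15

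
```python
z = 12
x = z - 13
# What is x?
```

Answer: -1

Derivation:
Trace (tracking x):
z = 12  # -> z = 12
x = z - 13  # -> x = -1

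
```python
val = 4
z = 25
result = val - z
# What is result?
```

Answer: -21

Derivation:
Trace (tracking result):
val = 4  # -> val = 4
z = 25  # -> z = 25
result = val - z  # -> result = -21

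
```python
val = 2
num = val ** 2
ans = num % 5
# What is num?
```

Answer: 4

Derivation:
Trace (tracking num):
val = 2  # -> val = 2
num = val ** 2  # -> num = 4
ans = num % 5  # -> ans = 4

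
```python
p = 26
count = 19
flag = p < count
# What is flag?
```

Answer: False

Derivation:
Trace (tracking flag):
p = 26  # -> p = 26
count = 19  # -> count = 19
flag = p < count  # -> flag = False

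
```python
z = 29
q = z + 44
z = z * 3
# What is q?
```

Answer: 73

Derivation:
Trace (tracking q):
z = 29  # -> z = 29
q = z + 44  # -> q = 73
z = z * 3  # -> z = 87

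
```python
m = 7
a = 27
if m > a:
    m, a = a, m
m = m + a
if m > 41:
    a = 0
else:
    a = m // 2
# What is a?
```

Trace (tracking a):
m = 7  # -> m = 7
a = 27  # -> a = 27
if m > a:  # condition is False
m = m + a  # -> m = 34
if m > 41:  # condition is False
else:
    a = m // 2  # -> a = 17

Answer: 17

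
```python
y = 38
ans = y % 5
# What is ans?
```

Trace (tracking ans):
y = 38  # -> y = 38
ans = y % 5  # -> ans = 3

Answer: 3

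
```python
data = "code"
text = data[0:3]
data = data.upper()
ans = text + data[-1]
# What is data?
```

Trace (tracking data):
data = 'code'  # -> data = 'code'
text = data[0:3]  # -> text = 'cod'
data = data.upper()  # -> data = 'CODE'
ans = text + data[-1]  # -> ans = 'codE'

Answer: 'CODE'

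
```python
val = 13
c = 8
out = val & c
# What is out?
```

Trace (tracking out):
val = 13  # -> val = 13
c = 8  # -> c = 8
out = val & c  # -> out = 8

Answer: 8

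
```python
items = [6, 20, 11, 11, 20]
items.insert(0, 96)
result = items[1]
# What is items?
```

Trace (tracking items):
items = [6, 20, 11, 11, 20]  # -> items = [6, 20, 11, 11, 20]
items.insert(0, 96)  # -> items = [96, 6, 20, 11, 11, 20]
result = items[1]  # -> result = 6

Answer: [96, 6, 20, 11, 11, 20]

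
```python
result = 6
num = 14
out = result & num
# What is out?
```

Answer: 6

Derivation:
Trace (tracking out):
result = 6  # -> result = 6
num = 14  # -> num = 14
out = result & num  # -> out = 6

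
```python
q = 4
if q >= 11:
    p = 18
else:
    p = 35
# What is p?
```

Trace (tracking p):
q = 4  # -> q = 4
if q >= 11:  # condition is False
else:
    p = 35  # -> p = 35

Answer: 35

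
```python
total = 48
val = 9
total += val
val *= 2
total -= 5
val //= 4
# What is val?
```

Answer: 4

Derivation:
Trace (tracking val):
total = 48  # -> total = 48
val = 9  # -> val = 9
total += val  # -> total = 57
val *= 2  # -> val = 18
total -= 5  # -> total = 52
val //= 4  # -> val = 4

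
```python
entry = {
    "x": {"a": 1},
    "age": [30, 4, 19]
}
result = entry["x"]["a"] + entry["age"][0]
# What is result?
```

Trace (tracking result):
entry = {'x': {'a': 1}, 'age': [30, 4, 19]}  # -> entry = {'x': {'a': 1}, 'age': [30, 4, 19]}
result = entry['x']['a'] + entry['age'][0]  # -> result = 31

Answer: 31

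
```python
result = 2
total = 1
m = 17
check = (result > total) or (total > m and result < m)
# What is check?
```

Answer: True

Derivation:
Trace (tracking check):
result = 2  # -> result = 2
total = 1  # -> total = 1
m = 17  # -> m = 17
check = result > total or (total > m and result < m)  # -> check = True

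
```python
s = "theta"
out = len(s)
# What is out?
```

Answer: 5

Derivation:
Trace (tracking out):
s = 'theta'  # -> s = 'theta'
out = len(s)  # -> out = 5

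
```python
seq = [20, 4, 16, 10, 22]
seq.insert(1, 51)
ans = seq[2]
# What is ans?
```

Answer: 4

Derivation:
Trace (tracking ans):
seq = [20, 4, 16, 10, 22]  # -> seq = [20, 4, 16, 10, 22]
seq.insert(1, 51)  # -> seq = [20, 51, 4, 16, 10, 22]
ans = seq[2]  # -> ans = 4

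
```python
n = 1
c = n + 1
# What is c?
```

Answer: 2

Derivation:
Trace (tracking c):
n = 1  # -> n = 1
c = n + 1  # -> c = 2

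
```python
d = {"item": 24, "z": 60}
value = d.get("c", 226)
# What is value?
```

Answer: 226

Derivation:
Trace (tracking value):
d = {'item': 24, 'z': 60}  # -> d = {'item': 24, 'z': 60}
value = d.get('c', 226)  # -> value = 226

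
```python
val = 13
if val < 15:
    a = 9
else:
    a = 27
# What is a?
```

Trace (tracking a):
val = 13  # -> val = 13
if val < 15:  # condition is True
    a = 9  # -> a = 9

Answer: 9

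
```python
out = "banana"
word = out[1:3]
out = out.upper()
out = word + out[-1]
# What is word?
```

Answer: 'an'

Derivation:
Trace (tracking word):
out = 'banana'  # -> out = 'banana'
word = out[1:3]  # -> word = 'an'
out = out.upper()  # -> out = 'BANANA'
out = word + out[-1]  # -> out = 'anA'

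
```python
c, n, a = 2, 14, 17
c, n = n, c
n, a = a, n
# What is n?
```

Answer: 17

Derivation:
Trace (tracking n):
c, n, a = (2, 14, 17)  # -> c = 2, n = 14, a = 17
c, n = (n, c)  # -> c = 14, n = 2
n, a = (a, n)  # -> n = 17, a = 2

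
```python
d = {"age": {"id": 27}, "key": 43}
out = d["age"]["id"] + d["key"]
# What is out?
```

Answer: 70

Derivation:
Trace (tracking out):
d = {'age': {'id': 27}, 'key': 43}  # -> d = {'age': {'id': 27}, 'key': 43}
out = d['age']['id'] + d['key']  # -> out = 70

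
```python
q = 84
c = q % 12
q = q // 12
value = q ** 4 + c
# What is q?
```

Trace (tracking q):
q = 84  # -> q = 84
c = q % 12  # -> c = 0
q = q // 12  # -> q = 7
value = q ** 4 + c  # -> value = 2401

Answer: 7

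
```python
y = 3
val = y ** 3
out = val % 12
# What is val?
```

Trace (tracking val):
y = 3  # -> y = 3
val = y ** 3  # -> val = 27
out = val % 12  # -> out = 3

Answer: 27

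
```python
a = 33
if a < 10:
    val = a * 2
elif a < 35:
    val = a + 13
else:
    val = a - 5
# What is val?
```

Answer: 46

Derivation:
Trace (tracking val):
a = 33  # -> a = 33
if a < 10:  # condition is False
elif a < 35:  # condition is True
    val = a + 13  # -> val = 46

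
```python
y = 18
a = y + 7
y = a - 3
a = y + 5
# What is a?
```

Answer: 27

Derivation:
Trace (tracking a):
y = 18  # -> y = 18
a = y + 7  # -> a = 25
y = a - 3  # -> y = 22
a = y + 5  # -> a = 27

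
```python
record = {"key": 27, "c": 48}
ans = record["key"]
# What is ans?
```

Trace (tracking ans):
record = {'key': 27, 'c': 48}  # -> record = {'key': 27, 'c': 48}
ans = record['key']  # -> ans = 27

Answer: 27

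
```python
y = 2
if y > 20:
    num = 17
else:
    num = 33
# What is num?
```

Answer: 33

Derivation:
Trace (tracking num):
y = 2  # -> y = 2
if y > 20:  # condition is False
else:
    num = 33  # -> num = 33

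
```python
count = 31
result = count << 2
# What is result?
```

Trace (tracking result):
count = 31  # -> count = 31
result = count << 2  # -> result = 124

Answer: 124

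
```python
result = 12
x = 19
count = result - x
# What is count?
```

Answer: -7

Derivation:
Trace (tracking count):
result = 12  # -> result = 12
x = 19  # -> x = 19
count = result - x  # -> count = -7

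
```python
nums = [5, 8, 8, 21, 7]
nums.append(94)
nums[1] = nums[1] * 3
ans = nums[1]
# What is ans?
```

Trace (tracking ans):
nums = [5, 8, 8, 21, 7]  # -> nums = [5, 8, 8, 21, 7]
nums.append(94)  # -> nums = [5, 8, 8, 21, 7, 94]
nums[1] = nums[1] * 3  # -> nums = [5, 24, 8, 21, 7, 94]
ans = nums[1]  # -> ans = 24

Answer: 24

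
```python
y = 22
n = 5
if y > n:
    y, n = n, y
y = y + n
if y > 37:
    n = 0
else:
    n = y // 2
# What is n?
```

Trace (tracking n):
y = 22  # -> y = 22
n = 5  # -> n = 5
if y > n:  # condition is True
    y, n = (n, y)  # -> y = 5, n = 22
y = y + n  # -> y = 27
if y > 37:  # condition is False
else:
    n = y // 2  # -> n = 13

Answer: 13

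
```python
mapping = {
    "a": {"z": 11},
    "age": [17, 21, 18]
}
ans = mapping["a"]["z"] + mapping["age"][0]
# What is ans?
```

Answer: 28

Derivation:
Trace (tracking ans):
mapping = {'a': {'z': 11}, 'age': [17, 21, 18]}  # -> mapping = {'a': {'z': 11}, 'age': [17, 21, 18]}
ans = mapping['a']['z'] + mapping['age'][0]  # -> ans = 28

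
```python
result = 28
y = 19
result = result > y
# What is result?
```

Trace (tracking result):
result = 28  # -> result = 28
y = 19  # -> y = 19
result = result > y  # -> result = True

Answer: True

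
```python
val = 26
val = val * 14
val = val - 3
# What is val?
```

Trace (tracking val):
val = 26  # -> val = 26
val = val * 14  # -> val = 364
val = val - 3  # -> val = 361

Answer: 361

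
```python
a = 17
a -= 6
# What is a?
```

Trace (tracking a):
a = 17  # -> a = 17
a -= 6  # -> a = 11

Answer: 11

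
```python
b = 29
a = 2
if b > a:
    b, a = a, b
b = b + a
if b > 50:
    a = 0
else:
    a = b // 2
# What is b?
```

Answer: 31

Derivation:
Trace (tracking b):
b = 29  # -> b = 29
a = 2  # -> a = 2
if b > a:  # condition is True
    b, a = (a, b)  # -> b = 2, a = 29
b = b + a  # -> b = 31
if b > 50:  # condition is False
else:
    a = b // 2  # -> a = 15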